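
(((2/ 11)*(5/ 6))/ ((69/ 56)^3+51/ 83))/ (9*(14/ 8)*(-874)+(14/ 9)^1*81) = -20823040/ 4658270684463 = -0.00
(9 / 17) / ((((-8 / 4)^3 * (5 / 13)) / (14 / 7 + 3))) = -117 / 136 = -0.86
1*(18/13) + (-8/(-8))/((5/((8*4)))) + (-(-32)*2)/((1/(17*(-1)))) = -70214/65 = -1080.22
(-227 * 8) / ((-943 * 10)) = 908 / 4715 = 0.19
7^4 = 2401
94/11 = 8.55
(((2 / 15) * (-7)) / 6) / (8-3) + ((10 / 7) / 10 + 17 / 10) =5707 / 3150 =1.81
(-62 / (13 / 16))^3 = -976191488 / 2197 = -444329.31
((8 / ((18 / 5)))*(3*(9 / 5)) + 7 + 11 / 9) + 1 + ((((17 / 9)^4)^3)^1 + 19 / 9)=589212259747651 / 282429536481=2086.23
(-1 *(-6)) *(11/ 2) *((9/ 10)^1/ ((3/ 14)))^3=305613/ 125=2444.90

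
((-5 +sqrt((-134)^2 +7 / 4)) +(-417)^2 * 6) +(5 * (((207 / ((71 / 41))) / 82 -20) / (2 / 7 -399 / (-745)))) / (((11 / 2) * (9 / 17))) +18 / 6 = sqrt(71831) / 2 +31408558686649 / 30105207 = 1043427.24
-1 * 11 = -11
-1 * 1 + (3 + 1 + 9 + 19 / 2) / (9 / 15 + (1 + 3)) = 179 / 46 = 3.89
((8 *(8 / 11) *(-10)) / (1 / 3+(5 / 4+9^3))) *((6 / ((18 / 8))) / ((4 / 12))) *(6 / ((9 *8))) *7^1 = -35840 / 96437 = -0.37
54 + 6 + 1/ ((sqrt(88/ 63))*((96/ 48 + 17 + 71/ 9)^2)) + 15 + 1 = 243*sqrt(154)/ 2576816 + 76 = 76.00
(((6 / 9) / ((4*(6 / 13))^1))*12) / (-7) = -13 / 21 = -0.62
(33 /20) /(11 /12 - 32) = -99 /1865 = -0.05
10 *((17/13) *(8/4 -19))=-2890/13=-222.31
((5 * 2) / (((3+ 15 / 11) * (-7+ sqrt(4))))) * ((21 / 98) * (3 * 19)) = -627 / 112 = -5.60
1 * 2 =2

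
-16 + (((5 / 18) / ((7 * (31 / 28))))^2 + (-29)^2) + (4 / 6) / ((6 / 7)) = 64279468 / 77841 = 825.78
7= 7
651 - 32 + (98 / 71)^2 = 3129983 / 5041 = 620.91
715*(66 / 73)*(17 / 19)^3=231844470 / 500707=463.03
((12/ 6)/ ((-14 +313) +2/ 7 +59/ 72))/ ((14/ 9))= 0.00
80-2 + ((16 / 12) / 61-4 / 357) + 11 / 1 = 1938385 / 21777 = 89.01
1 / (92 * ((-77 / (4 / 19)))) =-1 / 33649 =-0.00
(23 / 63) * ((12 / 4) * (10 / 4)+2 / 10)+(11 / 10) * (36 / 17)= 1573 / 306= 5.14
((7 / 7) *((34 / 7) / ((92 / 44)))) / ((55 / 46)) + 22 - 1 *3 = 733 / 35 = 20.94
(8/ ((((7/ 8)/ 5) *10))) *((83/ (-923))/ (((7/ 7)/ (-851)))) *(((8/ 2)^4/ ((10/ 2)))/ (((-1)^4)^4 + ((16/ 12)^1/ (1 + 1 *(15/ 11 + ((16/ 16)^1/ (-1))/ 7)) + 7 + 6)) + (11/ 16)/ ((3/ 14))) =852614050852/ 362946675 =2349.14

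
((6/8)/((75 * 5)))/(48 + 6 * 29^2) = 0.00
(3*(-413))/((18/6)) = -413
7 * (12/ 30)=14/ 5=2.80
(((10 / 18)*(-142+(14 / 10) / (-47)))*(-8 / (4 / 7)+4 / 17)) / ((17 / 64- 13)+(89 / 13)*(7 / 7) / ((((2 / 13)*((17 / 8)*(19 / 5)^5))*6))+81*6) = 412562623564416 / 179773227778567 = 2.29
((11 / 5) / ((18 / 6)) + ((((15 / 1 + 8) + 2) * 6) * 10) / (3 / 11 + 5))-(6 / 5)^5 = 76866613 / 271875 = 282.73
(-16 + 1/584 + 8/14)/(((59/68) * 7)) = -1072105/422086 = -2.54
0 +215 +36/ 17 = 3691/ 17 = 217.12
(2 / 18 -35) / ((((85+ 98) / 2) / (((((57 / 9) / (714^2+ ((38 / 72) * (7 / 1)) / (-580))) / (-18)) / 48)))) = 865070 / 157784021563581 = 0.00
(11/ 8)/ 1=11/ 8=1.38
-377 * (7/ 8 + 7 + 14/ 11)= -303485/ 88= -3448.69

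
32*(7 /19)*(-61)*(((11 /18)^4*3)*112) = -33701.11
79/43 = 1.84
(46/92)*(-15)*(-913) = 13695/2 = 6847.50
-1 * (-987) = 987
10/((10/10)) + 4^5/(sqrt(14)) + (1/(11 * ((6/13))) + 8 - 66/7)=4051/462 + 512 * sqrt(14)/7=282.44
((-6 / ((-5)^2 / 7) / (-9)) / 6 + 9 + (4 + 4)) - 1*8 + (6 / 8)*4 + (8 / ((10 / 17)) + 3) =6442 / 225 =28.63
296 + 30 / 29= 8614 / 29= 297.03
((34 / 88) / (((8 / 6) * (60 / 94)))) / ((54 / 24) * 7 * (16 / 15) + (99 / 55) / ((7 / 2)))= 5593 / 213312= 0.03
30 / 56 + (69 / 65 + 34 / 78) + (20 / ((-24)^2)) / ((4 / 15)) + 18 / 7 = 137877 / 29120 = 4.73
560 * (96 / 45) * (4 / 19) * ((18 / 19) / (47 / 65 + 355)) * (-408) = -1140572160 / 4173521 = -273.29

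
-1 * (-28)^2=-784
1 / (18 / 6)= 1 / 3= 0.33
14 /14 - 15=-14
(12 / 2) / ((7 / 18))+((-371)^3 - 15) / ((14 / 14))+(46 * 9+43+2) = -357450461 / 7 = -51064351.57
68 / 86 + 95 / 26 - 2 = 2.44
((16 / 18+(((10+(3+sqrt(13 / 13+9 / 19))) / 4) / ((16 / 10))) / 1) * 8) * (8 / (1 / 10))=200 * sqrt(133) / 19+16820 / 9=1990.28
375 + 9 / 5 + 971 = 6739 / 5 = 1347.80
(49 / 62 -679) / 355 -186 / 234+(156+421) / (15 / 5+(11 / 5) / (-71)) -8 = 43221319 / 235365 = 183.64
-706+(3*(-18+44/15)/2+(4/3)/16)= -43711/60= -728.52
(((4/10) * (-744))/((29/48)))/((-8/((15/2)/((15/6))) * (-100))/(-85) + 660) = -0.75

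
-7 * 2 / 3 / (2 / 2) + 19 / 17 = -181 / 51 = -3.55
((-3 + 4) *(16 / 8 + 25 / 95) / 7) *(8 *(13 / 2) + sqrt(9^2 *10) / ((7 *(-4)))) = 2236 / 133-387 *sqrt(10) / 3724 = 16.48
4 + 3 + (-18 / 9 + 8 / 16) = 11 / 2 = 5.50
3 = 3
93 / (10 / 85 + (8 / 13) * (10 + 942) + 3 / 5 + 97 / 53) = 0.16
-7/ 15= -0.47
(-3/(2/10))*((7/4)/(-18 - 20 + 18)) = 21/16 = 1.31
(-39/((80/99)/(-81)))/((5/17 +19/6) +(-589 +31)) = -1226907/174040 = -7.05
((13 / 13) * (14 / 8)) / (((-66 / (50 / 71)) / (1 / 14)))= -25 / 18744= -0.00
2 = 2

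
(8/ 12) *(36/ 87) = 0.28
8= 8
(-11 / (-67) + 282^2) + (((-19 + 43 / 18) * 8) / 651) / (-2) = 31217489287 / 392553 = 79524.27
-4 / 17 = -0.24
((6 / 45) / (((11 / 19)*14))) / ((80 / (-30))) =-0.01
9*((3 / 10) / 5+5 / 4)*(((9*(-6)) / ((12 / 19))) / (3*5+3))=-22401 / 400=-56.00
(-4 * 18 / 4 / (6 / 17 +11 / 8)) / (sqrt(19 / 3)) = -2448 * sqrt(57) / 4465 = -4.14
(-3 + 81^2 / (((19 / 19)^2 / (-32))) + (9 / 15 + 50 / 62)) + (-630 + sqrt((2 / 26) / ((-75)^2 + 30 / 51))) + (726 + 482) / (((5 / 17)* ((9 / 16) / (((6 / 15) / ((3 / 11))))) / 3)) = -1244731733 / 6975 + sqrt(21135335) / 1243255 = -178456.16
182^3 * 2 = 12057136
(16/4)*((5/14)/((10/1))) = 1/7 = 0.14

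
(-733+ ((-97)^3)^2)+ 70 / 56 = 3331888016789 / 4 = 832972004197.25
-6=-6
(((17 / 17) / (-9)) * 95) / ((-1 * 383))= 0.03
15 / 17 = 0.88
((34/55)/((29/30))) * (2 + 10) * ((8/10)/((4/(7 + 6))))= 31824/1595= 19.95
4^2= 16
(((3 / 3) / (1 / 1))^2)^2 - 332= -331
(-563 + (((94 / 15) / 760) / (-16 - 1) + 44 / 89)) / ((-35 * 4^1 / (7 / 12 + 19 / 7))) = 1343757160591 / 101419416000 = 13.25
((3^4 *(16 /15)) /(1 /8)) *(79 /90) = 15168 /25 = 606.72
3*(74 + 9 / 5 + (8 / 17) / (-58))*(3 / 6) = 560481 / 4930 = 113.69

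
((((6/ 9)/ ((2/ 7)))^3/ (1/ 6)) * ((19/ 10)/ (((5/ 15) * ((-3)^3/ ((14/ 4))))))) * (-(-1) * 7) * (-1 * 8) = 1277332/ 405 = 3153.91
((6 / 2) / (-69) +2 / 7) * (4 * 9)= 1404 / 161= 8.72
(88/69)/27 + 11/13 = 21637/24219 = 0.89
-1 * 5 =-5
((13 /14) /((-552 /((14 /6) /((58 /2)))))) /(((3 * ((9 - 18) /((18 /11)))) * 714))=0.00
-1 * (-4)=4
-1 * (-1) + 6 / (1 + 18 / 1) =25 / 19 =1.32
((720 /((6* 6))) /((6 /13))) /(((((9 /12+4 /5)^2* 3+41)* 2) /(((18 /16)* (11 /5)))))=1950 /1753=1.11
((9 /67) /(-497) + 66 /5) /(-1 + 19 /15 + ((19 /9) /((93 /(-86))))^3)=-1288672641079317 /700334761977284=-1.84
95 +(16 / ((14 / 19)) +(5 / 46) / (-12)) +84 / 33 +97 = 9191519 / 42504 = 216.25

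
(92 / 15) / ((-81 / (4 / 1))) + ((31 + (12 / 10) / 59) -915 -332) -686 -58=-140522854 / 71685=-1960.28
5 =5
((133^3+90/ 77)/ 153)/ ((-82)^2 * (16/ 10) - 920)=53280335/ 34090056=1.56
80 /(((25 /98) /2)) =3136 /5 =627.20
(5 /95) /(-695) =-1 /13205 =-0.00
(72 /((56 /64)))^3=557151.53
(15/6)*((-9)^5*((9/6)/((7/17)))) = -15057495/28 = -537767.68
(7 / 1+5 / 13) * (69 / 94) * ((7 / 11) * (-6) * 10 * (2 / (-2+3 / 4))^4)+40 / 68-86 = -20592040956 / 14282125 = -1441.81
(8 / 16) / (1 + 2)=1 / 6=0.17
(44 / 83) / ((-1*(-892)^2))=-11 / 16510028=-0.00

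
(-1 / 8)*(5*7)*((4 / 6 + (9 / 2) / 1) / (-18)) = 1085 / 864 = 1.26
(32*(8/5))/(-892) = -64/1115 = -0.06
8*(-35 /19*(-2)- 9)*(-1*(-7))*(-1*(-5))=-28280 /19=-1488.42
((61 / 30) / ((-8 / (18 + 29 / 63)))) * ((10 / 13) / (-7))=70943 / 137592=0.52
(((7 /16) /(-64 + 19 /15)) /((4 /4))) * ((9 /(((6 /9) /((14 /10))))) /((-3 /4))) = 1323 /7528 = 0.18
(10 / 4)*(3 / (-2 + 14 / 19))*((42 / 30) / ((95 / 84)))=-147 / 20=-7.35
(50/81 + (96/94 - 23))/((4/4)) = -81323/3807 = -21.36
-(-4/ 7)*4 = 16/ 7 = 2.29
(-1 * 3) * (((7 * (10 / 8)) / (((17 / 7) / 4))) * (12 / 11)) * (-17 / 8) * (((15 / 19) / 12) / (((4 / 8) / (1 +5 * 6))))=341775 / 836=408.82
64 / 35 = 1.83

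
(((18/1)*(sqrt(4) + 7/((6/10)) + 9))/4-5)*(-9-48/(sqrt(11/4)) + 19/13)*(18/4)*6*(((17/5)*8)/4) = -8548416*sqrt(11)/55-8726508/65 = -649742.85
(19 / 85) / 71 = 19 / 6035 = 0.00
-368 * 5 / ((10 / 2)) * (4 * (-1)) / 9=1472 / 9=163.56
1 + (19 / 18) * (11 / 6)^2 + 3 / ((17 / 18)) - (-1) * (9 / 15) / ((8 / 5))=44611 / 5508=8.10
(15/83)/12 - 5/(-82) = 1035/13612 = 0.08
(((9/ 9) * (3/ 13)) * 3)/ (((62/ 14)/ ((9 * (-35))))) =-19845/ 403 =-49.24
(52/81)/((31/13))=676/2511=0.27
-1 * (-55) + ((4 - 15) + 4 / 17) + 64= 1840 / 17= 108.24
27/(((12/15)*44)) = 135/176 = 0.77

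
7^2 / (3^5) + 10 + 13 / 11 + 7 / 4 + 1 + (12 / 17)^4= 12842985227 / 893006532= 14.38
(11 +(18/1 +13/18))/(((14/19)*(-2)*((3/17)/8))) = -172805/189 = -914.31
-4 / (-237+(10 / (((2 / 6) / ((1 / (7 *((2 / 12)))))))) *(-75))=28 / 15159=0.00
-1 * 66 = -66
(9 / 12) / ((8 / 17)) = 51 / 32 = 1.59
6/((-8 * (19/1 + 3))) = -3/88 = -0.03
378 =378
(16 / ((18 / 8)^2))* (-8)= -2048 / 81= -25.28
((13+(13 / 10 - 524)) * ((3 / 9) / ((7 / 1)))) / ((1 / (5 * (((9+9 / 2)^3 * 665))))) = -3176934615 / 16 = -198558413.44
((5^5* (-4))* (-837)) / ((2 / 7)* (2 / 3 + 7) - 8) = -109856250 / 61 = -1800922.13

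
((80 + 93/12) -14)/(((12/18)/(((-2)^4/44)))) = 885/22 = 40.23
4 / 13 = 0.31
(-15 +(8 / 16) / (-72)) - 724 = -106417 / 144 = -739.01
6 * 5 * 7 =210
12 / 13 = 0.92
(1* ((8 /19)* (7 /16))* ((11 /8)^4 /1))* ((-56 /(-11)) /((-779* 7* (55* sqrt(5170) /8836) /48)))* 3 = -32571* sqrt(5170) /11840800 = -0.20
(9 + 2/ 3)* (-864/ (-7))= 8352/ 7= 1193.14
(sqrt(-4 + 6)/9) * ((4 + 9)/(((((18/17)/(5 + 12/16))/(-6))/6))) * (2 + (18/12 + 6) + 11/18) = -462553 * sqrt(2)/162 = -4037.96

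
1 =1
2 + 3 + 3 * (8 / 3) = 13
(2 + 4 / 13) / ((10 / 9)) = 27 / 13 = 2.08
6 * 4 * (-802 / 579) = -6416 / 193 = -33.24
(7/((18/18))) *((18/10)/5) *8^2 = 4032/25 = 161.28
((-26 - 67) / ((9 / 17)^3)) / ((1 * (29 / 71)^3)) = -54510919033 / 5926527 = -9197.78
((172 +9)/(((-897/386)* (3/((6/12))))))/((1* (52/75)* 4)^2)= -21833125/12935936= -1.69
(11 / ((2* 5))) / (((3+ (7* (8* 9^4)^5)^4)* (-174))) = -11 / 105230565271912874523661579541805904170836153880689158697478980400481390901496508062483298495223567460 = -0.00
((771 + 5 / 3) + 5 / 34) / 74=78827 / 7548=10.44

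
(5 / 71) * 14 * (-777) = -54390 / 71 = -766.06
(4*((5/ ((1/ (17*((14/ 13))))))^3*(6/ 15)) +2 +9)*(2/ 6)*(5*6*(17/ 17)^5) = 26962785670/ 2197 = 12272546.96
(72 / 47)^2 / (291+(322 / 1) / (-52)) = 134784 / 16357645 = 0.01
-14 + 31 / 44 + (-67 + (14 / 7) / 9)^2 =15845459 / 3564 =4445.98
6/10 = 3/5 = 0.60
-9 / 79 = -0.11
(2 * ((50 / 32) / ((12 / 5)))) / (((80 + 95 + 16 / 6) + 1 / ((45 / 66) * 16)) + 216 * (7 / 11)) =6875 / 1664324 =0.00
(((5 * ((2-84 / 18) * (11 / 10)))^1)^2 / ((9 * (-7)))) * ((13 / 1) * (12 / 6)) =-50336 / 567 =-88.78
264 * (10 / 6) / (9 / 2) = 880 / 9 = 97.78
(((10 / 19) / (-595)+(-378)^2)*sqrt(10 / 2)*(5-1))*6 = 7753457328*sqrt(5) / 2261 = 7667960.04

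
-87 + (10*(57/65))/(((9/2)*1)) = -3317/39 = -85.05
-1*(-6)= 6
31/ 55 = 0.56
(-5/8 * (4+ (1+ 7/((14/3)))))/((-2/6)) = 195/16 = 12.19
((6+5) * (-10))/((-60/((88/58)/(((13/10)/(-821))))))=-1986820/1131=-1756.69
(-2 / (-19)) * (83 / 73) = 166 / 1387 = 0.12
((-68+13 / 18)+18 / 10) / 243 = -0.27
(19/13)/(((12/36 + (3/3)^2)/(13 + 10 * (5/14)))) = 1653/91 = 18.16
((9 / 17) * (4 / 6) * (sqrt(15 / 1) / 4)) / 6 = sqrt(15) / 68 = 0.06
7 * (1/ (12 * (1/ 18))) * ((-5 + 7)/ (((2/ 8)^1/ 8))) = 672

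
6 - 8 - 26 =-28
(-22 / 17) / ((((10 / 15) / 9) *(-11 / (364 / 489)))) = 1.18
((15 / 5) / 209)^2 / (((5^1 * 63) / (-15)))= -3 / 305767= -0.00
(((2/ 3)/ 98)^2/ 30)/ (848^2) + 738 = 344036079959041/ 466173550080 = 738.00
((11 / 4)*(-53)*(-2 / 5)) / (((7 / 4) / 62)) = 72292 / 35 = 2065.49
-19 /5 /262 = -19 /1310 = -0.01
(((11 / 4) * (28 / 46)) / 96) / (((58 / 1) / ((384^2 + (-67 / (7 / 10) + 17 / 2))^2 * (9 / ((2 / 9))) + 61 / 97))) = 367888760501267995 / 1391287296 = 264423287.38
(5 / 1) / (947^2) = 5 / 896809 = 0.00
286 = 286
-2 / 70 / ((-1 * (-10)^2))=1 / 3500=0.00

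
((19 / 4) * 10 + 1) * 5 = 485 / 2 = 242.50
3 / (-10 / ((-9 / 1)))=27 / 10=2.70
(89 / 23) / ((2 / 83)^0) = 89 / 23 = 3.87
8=8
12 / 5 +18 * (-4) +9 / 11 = -3783 / 55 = -68.78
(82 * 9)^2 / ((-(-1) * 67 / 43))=23419692 / 67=349547.64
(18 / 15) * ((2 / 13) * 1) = 12 / 65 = 0.18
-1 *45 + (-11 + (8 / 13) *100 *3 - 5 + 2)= 1633 / 13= 125.62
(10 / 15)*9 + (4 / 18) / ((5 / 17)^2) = 1928 / 225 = 8.57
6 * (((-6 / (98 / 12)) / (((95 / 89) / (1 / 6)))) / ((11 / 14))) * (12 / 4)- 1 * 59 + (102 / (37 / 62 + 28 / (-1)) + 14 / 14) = -799756366 / 12428185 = -64.35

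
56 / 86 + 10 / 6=299 / 129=2.32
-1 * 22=-22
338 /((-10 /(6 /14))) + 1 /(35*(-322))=-32651 /2254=-14.49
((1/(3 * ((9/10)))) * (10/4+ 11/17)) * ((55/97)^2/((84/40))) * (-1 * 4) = -64735000/90693351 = -0.71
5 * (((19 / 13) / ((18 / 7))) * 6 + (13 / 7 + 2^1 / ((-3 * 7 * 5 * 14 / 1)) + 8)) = 126757 / 1911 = 66.33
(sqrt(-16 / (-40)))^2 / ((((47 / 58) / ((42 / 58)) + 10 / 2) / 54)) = 4536 / 1285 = 3.53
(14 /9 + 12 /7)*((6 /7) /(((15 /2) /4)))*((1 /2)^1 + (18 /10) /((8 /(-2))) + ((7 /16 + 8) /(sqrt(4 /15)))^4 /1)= 38487980672707 /361267200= 106536.05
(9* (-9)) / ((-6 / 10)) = 135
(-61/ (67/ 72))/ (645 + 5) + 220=219.90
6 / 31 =0.19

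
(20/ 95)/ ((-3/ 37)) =-148/ 57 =-2.60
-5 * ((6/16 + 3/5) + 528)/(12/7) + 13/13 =-1541.84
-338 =-338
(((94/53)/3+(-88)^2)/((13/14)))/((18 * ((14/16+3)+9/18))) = 1970224/18603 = 105.91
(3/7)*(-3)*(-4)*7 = 36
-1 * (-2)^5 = 32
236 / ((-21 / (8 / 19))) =-1888 / 399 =-4.73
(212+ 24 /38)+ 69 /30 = 214.93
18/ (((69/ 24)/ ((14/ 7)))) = 288/ 23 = 12.52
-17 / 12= -1.42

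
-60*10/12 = -50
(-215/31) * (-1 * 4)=860/31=27.74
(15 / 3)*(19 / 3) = 31.67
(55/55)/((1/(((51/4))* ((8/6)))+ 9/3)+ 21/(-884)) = 884/2683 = 0.33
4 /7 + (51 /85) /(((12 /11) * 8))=717 /1120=0.64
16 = 16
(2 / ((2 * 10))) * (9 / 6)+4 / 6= 49 / 60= 0.82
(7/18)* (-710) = -2485/9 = -276.11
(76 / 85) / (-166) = -38 / 7055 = -0.01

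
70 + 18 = 88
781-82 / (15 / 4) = 11387 / 15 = 759.13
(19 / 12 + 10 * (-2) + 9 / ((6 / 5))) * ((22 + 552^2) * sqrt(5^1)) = -19959553 * sqrt(5) / 6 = -7438486.22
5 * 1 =5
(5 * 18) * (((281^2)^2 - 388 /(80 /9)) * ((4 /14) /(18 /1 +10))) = 1122271105923 /196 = 5725872989.40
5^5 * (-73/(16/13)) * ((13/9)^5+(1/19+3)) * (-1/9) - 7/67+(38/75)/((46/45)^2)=1101499637064294755/5726102462352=192364.64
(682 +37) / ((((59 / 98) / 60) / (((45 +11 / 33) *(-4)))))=-766626560 / 59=-12993670.51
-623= -623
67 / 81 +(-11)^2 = 121.83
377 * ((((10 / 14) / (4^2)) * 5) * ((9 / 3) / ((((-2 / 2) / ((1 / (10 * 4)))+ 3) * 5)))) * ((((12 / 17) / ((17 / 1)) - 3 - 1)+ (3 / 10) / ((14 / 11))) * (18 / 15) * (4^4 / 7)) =222.95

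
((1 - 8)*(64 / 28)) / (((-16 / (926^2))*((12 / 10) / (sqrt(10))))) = 2143690*sqrt(10) / 3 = 2259647.67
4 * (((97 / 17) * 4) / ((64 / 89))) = 8633 / 68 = 126.96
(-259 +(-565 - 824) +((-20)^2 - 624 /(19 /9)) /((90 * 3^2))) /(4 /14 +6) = -22190644 /84645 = -262.16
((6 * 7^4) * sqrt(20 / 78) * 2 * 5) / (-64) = -12005 * sqrt(390) / 208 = -1139.81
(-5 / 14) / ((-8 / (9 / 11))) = 45 / 1232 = 0.04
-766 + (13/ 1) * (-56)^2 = 40002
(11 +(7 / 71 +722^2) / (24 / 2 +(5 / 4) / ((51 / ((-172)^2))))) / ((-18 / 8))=-1916929073 / 6005322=-319.21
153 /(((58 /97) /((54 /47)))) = 293.99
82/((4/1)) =41/2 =20.50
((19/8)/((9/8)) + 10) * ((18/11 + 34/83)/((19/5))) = 6.52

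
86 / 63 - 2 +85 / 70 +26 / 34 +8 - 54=-95653 / 2142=-44.66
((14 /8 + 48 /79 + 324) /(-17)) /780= -7933 /322320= -0.02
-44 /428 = -11 /107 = -0.10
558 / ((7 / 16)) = 8928 / 7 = 1275.43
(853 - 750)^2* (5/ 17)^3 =1326125/ 4913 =269.92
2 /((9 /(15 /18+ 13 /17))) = 163 /459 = 0.36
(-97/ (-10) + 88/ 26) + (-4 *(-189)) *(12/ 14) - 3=85551/ 130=658.08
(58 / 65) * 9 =522 / 65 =8.03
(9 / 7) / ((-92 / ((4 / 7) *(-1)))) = 0.01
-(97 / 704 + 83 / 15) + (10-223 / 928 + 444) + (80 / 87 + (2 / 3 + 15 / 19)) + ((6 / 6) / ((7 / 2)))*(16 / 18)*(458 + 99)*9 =70202380051 / 40729920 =1723.61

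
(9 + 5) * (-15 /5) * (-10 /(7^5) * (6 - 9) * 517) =-93060 /2401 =-38.76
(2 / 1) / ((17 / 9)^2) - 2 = -416 / 289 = -1.44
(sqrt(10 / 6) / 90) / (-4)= -0.00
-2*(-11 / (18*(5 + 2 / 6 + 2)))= 1 / 6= 0.17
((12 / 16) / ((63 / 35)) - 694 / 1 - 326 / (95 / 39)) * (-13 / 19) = 12262289 / 21660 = 566.13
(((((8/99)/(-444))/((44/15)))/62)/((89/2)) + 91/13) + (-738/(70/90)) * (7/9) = -162528181799/222336774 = -731.00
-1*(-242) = 242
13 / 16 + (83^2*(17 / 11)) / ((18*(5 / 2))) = 1880243 / 7920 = 237.40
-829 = -829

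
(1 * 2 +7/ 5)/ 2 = 17/ 10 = 1.70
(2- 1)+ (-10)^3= -999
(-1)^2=1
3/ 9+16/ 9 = 19/ 9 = 2.11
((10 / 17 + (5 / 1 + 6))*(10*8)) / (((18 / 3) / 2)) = 15760 / 51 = 309.02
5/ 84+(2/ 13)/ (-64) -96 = -838157/ 8736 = -95.94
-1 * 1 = -1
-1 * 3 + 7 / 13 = -32 / 13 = -2.46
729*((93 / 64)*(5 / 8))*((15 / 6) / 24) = 68.97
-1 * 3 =-3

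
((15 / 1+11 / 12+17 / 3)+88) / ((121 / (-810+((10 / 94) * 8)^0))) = -1063835 / 1452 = -732.67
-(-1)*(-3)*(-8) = 24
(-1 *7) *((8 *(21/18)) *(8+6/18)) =-4900/9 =-544.44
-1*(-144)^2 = -20736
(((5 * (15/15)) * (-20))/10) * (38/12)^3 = -317.55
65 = 65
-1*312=-312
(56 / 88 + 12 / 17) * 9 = 2259 / 187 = 12.08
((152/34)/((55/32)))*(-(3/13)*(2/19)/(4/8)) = -1536/12155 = -0.13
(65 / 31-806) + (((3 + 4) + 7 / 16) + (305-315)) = -806.47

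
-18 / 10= -9 / 5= -1.80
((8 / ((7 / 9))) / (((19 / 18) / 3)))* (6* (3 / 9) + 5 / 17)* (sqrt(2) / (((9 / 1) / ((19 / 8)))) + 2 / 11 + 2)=2106* sqrt(2) / 119 + 3639168 / 24871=171.35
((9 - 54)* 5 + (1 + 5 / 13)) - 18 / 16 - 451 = -675.74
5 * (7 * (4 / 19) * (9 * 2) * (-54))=-7162.11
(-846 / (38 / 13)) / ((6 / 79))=-144807 / 38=-3810.71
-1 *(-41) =41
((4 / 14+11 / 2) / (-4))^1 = -81 / 56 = -1.45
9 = 9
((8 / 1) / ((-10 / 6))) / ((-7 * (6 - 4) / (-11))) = -132 / 35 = -3.77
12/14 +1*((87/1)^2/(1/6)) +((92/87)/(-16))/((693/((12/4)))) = 3650809513/80388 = 45414.86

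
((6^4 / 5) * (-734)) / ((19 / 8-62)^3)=6012928 / 6699465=0.90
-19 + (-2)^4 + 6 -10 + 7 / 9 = -56 / 9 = -6.22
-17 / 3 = -5.67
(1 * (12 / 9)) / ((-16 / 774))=-129 / 2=-64.50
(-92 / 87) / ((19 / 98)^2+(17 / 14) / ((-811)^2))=-581141228528 / 20658058041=-28.13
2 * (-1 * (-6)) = 12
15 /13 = 1.15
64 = 64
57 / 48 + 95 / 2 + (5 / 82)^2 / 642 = 420349229 / 8633616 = 48.69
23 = 23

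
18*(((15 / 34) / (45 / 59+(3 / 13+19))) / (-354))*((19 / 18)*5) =-1235 / 208556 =-0.01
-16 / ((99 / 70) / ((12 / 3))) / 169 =-4480 / 16731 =-0.27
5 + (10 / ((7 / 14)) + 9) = 34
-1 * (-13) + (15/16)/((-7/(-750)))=6353/56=113.45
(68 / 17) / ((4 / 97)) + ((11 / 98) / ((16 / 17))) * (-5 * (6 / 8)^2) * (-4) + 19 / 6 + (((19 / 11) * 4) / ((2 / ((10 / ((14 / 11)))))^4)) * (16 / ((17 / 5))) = 7846.14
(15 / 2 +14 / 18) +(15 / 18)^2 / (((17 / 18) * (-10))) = 5021 / 612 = 8.20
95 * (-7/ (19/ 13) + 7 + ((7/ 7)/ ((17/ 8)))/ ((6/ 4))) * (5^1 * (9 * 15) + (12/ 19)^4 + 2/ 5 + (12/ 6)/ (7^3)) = 123106457028442/ 759901751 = 162003.12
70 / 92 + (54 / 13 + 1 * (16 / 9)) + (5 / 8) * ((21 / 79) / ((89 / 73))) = 1033624871 / 151363368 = 6.83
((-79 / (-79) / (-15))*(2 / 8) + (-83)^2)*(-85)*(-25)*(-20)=-878345375 / 3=-292781791.67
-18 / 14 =-9 / 7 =-1.29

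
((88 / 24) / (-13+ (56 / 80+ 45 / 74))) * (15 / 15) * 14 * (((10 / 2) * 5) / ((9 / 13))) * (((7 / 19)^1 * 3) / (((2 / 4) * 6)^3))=-9259250 / 1426653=-6.49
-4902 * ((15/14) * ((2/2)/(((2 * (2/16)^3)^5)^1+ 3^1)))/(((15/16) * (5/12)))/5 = -517421375938363392/577243604582575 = -896.37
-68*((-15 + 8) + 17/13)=5032/13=387.08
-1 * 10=-10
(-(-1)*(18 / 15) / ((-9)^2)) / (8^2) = 1 / 4320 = 0.00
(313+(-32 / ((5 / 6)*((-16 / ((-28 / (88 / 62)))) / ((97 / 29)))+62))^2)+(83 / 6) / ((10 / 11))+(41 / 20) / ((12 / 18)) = 30691892409227215 / 92569164959256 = 331.56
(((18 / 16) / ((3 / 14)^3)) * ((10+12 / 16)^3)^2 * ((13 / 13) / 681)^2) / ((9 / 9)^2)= 2168227525807 / 5698695168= 380.48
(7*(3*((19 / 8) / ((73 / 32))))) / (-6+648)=266 / 7811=0.03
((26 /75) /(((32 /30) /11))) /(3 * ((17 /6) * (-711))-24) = -143 /242700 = -0.00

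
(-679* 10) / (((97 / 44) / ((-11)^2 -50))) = -218680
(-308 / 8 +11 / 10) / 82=-187 / 410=-0.46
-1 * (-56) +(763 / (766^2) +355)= 241157479 / 586756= 411.00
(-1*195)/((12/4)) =-65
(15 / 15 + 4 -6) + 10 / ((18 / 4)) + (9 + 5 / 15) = 95 / 9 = 10.56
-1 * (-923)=923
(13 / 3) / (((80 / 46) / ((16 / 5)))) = 598 / 75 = 7.97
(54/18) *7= 21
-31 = -31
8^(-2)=1 / 64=0.02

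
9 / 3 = 3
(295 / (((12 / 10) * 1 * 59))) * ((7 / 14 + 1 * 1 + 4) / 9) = 275 / 108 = 2.55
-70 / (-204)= 35 / 102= 0.34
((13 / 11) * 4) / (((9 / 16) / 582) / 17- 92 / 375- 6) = -1028976000 / 1359396841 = -0.76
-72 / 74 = -36 / 37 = -0.97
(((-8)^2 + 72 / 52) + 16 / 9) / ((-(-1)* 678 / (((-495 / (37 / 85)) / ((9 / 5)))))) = -91840375 / 1467531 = -62.58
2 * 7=14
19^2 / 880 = 361 / 880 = 0.41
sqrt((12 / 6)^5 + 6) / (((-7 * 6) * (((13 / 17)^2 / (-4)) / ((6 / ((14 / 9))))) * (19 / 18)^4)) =546085152 * sqrt(38) / 1079188201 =3.12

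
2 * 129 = 258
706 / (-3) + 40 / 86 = -30298 / 129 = -234.87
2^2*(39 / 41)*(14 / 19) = 2184 / 779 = 2.80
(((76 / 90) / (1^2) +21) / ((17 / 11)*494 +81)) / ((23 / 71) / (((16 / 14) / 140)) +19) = 1535446 / 3483235665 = 0.00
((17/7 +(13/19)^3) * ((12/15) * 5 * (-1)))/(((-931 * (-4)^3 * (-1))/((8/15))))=21997/223500515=0.00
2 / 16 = 1 / 8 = 0.12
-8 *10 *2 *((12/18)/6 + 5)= -7360/9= -817.78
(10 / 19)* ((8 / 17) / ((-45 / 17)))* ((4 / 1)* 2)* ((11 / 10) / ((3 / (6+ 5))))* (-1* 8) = 61952 / 2565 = 24.15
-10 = -10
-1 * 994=-994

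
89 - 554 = -465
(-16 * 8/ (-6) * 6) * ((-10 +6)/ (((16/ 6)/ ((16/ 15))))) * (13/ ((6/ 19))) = -126464/ 15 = -8430.93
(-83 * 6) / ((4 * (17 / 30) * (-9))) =415 / 17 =24.41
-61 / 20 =-3.05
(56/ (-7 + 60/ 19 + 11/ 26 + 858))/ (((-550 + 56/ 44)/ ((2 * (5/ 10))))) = -10868/ 91006281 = -0.00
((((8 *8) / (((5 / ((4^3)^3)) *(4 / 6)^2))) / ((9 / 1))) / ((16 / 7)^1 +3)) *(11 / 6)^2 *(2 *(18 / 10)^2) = 15986589696 / 4625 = 3456559.93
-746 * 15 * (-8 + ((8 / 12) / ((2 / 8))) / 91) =8116480 / 91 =89192.09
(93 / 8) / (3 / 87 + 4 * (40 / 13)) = 0.94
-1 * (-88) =88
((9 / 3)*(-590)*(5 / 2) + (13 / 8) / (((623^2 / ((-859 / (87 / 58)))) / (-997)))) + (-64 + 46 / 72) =-15670217863 / 3493161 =-4485.97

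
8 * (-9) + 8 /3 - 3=-217 /3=-72.33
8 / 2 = 4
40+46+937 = 1023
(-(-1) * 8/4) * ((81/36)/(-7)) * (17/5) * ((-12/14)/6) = 153/490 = 0.31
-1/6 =-0.17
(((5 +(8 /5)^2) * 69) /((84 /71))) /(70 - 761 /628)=6922287 /1079975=6.41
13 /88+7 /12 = 193 /264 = 0.73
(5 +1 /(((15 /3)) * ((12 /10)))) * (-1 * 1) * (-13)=67.17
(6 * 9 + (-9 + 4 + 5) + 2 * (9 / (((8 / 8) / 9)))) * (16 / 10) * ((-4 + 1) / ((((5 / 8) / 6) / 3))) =-746496 / 25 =-29859.84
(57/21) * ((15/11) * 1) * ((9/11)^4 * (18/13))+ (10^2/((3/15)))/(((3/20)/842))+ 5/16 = 1974409790935255/703470768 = 2806669.28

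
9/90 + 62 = 621/10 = 62.10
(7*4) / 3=28 / 3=9.33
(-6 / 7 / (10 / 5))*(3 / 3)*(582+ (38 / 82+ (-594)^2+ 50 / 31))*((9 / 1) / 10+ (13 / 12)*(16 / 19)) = -24422127119 / 88970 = -274498.45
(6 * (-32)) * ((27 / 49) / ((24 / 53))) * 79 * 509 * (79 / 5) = -36366506712 / 245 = -148434721.27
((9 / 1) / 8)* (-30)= -135 / 4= -33.75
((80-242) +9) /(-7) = 153 /7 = 21.86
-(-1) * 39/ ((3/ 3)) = 39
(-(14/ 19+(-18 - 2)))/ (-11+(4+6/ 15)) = -610/ 209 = -2.92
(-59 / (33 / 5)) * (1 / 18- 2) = 10325 / 594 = 17.38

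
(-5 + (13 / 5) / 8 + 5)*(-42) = -273 / 20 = -13.65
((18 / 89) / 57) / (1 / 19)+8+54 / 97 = 74452 / 8633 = 8.62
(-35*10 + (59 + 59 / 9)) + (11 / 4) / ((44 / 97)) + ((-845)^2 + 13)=713759.62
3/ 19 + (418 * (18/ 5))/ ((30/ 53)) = 1262853/ 475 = 2658.64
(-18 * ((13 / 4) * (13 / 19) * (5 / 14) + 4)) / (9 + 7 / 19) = -45909 / 4984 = -9.21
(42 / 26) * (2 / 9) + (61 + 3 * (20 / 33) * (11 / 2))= 2783 / 39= 71.36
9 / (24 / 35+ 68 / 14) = 315 / 194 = 1.62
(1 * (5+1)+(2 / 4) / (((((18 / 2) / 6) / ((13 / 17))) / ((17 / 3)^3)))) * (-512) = -2172416 / 81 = -26819.95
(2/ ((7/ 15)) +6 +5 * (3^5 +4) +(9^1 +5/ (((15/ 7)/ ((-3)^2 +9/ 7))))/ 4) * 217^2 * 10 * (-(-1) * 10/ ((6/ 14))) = 41319420275/ 3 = 13773140091.67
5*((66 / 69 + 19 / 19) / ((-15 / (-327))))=4905 / 23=213.26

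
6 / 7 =0.86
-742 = -742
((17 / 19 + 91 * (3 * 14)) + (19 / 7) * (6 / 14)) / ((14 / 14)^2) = 3560198 / 931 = 3824.06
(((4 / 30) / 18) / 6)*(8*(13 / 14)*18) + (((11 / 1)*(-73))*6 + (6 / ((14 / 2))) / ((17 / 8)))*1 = -25797346 / 5355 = -4817.43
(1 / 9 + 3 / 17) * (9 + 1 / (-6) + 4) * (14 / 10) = 11858 / 2295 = 5.17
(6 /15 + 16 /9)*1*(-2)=-196 /45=-4.36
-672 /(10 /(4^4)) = -86016 /5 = -17203.20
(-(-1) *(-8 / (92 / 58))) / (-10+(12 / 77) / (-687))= 1022714 / 2027841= 0.50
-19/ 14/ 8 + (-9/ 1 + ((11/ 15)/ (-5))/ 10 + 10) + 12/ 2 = 286259/ 42000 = 6.82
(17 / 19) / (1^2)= 17 / 19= 0.89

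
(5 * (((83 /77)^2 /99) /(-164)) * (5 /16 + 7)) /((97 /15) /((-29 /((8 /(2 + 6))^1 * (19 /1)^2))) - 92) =194786475 /12841431182272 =0.00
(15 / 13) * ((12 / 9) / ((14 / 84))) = 120 / 13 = 9.23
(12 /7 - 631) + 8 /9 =-39589 /63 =-628.40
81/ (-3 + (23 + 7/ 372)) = 30132/ 7447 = 4.05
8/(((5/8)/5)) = 64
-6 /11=-0.55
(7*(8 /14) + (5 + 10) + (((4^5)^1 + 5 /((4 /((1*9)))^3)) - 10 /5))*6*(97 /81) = 7889.00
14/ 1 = 14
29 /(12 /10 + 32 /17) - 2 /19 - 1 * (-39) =240453 /4978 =48.30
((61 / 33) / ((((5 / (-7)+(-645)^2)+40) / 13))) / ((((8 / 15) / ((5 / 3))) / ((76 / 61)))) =1729 / 7688868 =0.00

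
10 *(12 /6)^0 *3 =30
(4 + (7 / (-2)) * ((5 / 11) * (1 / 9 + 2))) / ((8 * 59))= 127 / 93456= 0.00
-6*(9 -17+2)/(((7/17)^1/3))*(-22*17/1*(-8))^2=16435989504/7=2347998500.57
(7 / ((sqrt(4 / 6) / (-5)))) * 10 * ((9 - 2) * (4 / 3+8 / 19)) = -122500 * sqrt(6) / 57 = -5264.25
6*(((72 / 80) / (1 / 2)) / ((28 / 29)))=783 / 70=11.19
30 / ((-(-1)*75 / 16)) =6.40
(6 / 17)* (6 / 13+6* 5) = 2376 / 221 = 10.75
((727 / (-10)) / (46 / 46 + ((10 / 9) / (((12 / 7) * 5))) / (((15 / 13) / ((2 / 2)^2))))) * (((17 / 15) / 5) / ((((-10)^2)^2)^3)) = -19629 / 1325000000000000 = -0.00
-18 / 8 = -9 / 4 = -2.25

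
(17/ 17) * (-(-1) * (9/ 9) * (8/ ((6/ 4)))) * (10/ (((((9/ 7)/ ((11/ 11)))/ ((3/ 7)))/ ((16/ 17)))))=2560/ 153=16.73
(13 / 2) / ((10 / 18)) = 117 / 10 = 11.70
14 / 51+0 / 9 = 14 / 51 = 0.27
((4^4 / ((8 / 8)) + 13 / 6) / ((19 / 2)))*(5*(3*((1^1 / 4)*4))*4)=30980 / 19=1630.53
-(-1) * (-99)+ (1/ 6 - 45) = -863/ 6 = -143.83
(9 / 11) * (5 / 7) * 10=450 / 77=5.84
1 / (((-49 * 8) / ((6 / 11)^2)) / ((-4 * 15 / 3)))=90 / 5929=0.02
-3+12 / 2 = 3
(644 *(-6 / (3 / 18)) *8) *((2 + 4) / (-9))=123648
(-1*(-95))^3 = 857375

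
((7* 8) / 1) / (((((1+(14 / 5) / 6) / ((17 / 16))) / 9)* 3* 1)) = 5355 / 44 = 121.70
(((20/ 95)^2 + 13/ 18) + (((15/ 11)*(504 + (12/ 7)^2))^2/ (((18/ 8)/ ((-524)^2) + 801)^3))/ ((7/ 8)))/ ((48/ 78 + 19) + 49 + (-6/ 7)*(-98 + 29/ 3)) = 8622941001549261360644769463261/ 1621334194762948659093459614605812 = 0.01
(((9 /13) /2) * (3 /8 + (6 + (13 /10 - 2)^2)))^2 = 152695449 /27040000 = 5.65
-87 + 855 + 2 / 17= 13058 / 17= 768.12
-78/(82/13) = -507/41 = -12.37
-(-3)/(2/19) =57/2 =28.50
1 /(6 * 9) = 1 /54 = 0.02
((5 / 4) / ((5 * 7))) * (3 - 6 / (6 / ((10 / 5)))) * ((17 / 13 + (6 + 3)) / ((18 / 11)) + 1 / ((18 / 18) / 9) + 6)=89 / 117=0.76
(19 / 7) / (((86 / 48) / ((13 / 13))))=456 / 301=1.51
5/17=0.29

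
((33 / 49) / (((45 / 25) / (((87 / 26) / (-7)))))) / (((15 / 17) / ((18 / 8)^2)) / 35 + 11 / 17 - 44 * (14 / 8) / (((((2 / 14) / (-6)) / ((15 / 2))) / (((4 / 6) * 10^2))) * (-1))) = 146421 / 1323792736994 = 0.00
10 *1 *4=40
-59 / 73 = -0.81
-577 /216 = -2.67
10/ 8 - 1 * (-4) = 21/ 4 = 5.25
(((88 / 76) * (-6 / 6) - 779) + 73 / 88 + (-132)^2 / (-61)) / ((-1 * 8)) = 108618185 / 815936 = 133.12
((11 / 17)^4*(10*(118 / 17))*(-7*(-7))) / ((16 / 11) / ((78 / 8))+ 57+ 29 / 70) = 25421674878600 / 2454408825767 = 10.36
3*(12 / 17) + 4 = 104 / 17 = 6.12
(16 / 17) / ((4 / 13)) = 52 / 17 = 3.06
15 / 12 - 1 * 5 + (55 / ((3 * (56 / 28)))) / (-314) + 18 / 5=-422 / 2355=-0.18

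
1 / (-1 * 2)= -1 / 2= -0.50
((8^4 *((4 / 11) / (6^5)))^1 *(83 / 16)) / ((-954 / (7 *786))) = -2435552 / 425007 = -5.73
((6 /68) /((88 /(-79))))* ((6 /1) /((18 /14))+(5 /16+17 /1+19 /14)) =-619439 /335104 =-1.85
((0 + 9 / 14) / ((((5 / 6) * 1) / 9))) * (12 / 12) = 243 / 35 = 6.94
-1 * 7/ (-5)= 7/ 5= 1.40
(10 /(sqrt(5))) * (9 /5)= 18 * sqrt(5) /5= 8.05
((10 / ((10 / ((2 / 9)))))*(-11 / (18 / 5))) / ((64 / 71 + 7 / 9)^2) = -0.24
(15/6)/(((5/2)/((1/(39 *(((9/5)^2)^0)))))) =0.03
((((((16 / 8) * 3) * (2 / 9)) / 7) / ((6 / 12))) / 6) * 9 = 4 / 7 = 0.57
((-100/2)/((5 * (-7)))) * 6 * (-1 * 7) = -60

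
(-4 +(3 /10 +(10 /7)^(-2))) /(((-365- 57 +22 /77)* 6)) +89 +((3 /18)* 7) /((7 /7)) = 53235149 /590400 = 90.17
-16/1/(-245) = 16/245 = 0.07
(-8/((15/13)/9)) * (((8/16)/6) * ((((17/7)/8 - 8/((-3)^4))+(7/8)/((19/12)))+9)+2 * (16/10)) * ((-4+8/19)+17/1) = -4586192663/1364580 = -3360.88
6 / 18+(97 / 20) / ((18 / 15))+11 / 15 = 613 / 120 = 5.11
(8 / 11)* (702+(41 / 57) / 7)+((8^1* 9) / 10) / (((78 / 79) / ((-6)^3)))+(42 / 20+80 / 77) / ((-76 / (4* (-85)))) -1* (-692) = -18594127 / 51870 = -358.48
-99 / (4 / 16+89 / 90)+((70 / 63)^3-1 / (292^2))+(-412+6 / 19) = -490.22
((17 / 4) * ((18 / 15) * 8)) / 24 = 17 / 10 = 1.70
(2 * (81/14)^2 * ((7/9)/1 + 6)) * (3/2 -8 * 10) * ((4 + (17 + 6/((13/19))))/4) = -2701891971/10192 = -265099.29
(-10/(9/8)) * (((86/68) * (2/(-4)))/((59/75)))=21500/3009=7.15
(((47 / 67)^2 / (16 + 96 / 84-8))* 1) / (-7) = -0.01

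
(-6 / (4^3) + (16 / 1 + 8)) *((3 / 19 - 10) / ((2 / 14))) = -1001385 / 608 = -1647.01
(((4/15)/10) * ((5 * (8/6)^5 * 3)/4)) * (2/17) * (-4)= -4096/20655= -0.20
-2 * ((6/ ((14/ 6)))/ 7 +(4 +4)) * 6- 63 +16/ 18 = -71671/ 441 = -162.52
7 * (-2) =-14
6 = 6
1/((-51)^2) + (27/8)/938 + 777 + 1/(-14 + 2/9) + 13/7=471209921641/605055024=778.79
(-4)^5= -1024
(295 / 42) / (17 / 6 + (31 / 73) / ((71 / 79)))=2.12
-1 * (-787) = 787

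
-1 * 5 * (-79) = 395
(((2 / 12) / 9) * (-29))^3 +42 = 6589099 / 157464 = 41.85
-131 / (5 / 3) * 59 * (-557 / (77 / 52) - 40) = 743004228 / 385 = 1929881.11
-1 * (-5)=5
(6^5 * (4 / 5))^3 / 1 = 30091839012864 / 125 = 240734712102.91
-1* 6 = -6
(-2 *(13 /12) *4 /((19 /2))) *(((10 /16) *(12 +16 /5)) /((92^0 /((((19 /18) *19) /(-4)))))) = 4693 /108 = 43.45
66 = 66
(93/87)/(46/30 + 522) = 465/227737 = 0.00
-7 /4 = -1.75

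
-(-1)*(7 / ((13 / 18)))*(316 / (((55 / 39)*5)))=119448 / 275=434.36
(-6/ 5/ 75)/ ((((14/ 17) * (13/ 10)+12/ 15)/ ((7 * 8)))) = -1904/ 3975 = -0.48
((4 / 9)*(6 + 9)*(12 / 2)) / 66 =20 / 33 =0.61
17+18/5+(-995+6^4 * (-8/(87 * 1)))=-158568/145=-1093.57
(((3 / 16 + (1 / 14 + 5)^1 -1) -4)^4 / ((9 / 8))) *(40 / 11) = 3536405 / 243403776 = 0.01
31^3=29791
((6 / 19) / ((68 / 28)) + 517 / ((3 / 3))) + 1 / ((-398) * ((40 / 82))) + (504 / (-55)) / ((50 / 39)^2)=9042242439839 / 17676175000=511.55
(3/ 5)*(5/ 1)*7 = 21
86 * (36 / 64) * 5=1935 / 8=241.88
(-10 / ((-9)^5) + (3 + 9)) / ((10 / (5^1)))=354299 / 59049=6.00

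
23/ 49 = 0.47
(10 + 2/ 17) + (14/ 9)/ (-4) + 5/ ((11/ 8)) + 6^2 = 166163/ 3366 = 49.37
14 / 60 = 7 / 30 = 0.23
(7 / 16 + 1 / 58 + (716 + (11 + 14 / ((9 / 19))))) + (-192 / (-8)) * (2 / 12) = 3177979 / 4176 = 761.01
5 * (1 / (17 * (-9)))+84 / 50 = 6301 / 3825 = 1.65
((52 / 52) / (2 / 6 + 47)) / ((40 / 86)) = 129 / 2840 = 0.05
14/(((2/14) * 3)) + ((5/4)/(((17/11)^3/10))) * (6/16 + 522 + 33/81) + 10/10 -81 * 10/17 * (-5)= 4334535347/2122416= 2042.26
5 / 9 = 0.56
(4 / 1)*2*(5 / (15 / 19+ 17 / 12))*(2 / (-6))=-3040 / 503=-6.04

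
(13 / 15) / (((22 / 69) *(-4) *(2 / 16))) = -299 / 55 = -5.44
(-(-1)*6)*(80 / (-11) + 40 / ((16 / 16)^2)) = 196.36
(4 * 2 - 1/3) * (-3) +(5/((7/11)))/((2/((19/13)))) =-3141/182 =-17.26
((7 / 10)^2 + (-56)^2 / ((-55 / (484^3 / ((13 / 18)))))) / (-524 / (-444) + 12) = -184521464699019 / 271700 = -679136785.79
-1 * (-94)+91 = 185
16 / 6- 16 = -40 / 3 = -13.33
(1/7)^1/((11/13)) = 13/77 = 0.17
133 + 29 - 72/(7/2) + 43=1291/7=184.43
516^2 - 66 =266190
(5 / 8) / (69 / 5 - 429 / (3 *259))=6475 / 137248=0.05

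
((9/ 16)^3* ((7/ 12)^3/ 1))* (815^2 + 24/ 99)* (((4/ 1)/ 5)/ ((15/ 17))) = 383436641469/ 18022400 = 21275.56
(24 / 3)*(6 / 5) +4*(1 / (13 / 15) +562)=147044 / 65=2262.22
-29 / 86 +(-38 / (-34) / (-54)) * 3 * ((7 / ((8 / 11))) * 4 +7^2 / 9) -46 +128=18695095 / 236844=78.93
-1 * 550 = -550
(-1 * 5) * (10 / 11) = -50 / 11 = -4.55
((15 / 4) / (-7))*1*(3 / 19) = -0.08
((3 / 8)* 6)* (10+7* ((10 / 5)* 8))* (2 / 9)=61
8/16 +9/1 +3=25/2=12.50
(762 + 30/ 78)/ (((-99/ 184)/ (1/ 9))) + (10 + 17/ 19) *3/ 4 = -11945671/ 80028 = -149.27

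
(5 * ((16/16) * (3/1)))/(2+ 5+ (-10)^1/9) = 135/53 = 2.55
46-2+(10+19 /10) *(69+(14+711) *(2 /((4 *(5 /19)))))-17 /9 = 3105983 /180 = 17255.46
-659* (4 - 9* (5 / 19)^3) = -17338949 / 6859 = -2527.91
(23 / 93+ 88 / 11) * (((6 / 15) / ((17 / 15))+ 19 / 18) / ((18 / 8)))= 661154 / 128061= 5.16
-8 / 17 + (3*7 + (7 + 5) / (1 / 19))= 4225 / 17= 248.53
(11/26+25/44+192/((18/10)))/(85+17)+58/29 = 534805/175032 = 3.06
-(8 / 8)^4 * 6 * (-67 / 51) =134 / 17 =7.88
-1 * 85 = -85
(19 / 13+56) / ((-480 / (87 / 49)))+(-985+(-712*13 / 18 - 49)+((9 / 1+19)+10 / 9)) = -1393645207 / 917280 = -1519.32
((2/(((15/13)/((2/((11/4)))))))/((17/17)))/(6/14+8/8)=728/825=0.88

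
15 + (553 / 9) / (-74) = 9437 / 666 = 14.17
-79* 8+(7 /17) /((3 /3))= -10737 /17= -631.59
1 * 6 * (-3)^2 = 54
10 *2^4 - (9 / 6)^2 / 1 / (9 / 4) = 159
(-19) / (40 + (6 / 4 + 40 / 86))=-1634 / 3609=-0.45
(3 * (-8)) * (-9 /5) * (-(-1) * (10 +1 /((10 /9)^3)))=289683 /625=463.49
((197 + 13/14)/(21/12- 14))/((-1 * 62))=2771/10633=0.26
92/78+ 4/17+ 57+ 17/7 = 282374/4641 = 60.84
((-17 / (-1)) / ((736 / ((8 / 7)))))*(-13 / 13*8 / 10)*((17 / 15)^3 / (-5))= 83521 / 13584375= 0.01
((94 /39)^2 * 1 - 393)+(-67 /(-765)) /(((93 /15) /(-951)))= -321127432 /801567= -400.62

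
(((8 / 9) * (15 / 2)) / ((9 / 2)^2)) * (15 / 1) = 400 / 81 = 4.94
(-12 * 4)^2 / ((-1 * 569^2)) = -2304 / 323761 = -0.01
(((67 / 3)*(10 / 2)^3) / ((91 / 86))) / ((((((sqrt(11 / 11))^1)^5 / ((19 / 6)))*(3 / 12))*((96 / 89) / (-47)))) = -28621654625 / 19656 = -1456128.14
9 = 9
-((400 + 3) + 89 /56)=-404.59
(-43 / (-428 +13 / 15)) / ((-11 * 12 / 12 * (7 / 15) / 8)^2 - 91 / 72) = -216000 / 1828379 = -0.12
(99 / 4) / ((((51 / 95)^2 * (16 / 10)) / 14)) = 3474625 / 4624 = 751.43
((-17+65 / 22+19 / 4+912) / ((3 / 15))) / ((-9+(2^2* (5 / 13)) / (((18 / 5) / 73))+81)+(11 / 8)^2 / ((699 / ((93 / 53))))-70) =4590985754160 / 33771142801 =135.94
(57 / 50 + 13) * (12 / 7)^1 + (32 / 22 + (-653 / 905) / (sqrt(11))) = 7066 / 275 -653 * sqrt(11) / 9955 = 25.48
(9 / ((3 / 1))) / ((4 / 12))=9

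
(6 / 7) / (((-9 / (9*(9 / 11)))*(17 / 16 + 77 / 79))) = -68256 / 198275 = -0.34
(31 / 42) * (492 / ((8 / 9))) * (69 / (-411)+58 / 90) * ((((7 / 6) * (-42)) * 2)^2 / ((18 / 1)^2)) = 640414957 / 110970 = 5771.06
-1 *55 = -55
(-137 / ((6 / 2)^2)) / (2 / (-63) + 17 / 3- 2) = -959 / 229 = -4.19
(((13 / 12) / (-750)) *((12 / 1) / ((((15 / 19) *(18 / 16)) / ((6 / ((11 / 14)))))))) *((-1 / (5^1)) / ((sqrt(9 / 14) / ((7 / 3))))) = 193648 *sqrt(14) / 8353125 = 0.09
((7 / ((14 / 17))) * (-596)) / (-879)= 5066 / 879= 5.76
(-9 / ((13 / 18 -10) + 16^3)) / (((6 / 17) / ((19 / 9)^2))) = -6137 / 220683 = -0.03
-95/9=-10.56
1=1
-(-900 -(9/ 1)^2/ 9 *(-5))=855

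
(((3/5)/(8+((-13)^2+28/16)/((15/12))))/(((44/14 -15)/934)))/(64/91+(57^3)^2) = -594958/62428896924559169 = -0.00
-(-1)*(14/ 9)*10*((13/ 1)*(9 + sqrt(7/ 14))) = 1962.99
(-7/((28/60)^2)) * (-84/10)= 270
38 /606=19 /303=0.06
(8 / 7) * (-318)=-2544 / 7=-363.43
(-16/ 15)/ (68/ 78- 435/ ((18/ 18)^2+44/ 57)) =21008/ 4817855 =0.00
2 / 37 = 0.05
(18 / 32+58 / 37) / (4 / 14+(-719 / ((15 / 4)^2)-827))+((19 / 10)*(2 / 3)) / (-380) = -353580869 / 61387573200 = -0.01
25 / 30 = 5 / 6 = 0.83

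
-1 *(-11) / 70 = 11 / 70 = 0.16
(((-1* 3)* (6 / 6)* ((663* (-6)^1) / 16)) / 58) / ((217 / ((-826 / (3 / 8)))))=-117351 / 899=-130.54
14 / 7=2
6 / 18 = 1 / 3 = 0.33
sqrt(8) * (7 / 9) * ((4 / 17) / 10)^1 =28 * sqrt(2) / 765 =0.05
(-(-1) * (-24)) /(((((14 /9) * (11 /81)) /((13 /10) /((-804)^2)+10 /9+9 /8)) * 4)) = -3512466099 /55304480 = -63.51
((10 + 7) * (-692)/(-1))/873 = 11764/873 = 13.48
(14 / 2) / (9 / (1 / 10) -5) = 7 / 85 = 0.08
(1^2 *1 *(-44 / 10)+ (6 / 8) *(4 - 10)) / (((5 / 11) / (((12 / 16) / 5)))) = -2937 / 1000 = -2.94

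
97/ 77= 1.26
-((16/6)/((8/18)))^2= -36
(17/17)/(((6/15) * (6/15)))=25/4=6.25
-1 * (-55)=55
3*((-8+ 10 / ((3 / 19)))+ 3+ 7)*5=980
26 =26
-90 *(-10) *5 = 4500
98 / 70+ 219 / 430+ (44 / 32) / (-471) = 1544399 / 810120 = 1.91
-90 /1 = -90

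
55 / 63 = 0.87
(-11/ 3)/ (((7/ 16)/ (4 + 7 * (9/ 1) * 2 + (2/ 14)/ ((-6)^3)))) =-1089.52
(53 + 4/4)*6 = 324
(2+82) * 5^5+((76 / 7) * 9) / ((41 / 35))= 10765920 / 41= 262583.41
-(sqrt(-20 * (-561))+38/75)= -2 * sqrt(2805) - 38/75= -106.43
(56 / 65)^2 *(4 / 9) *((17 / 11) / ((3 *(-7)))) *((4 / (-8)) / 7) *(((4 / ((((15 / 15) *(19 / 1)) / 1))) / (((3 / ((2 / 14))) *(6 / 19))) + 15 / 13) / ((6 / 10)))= 2112896 / 616621005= 0.00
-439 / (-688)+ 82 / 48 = 4843 / 2064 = 2.35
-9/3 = -3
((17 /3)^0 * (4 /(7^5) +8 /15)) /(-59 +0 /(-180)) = -0.01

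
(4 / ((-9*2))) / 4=-1 / 18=-0.06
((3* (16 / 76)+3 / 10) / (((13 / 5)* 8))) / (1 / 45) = 7965 / 3952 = 2.02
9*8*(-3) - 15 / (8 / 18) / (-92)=-79353 / 368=-215.63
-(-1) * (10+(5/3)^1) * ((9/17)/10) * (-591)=-12411/34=-365.03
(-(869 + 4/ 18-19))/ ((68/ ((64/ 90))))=-61216/ 6885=-8.89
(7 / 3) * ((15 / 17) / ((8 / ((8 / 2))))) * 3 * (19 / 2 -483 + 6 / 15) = -1461.04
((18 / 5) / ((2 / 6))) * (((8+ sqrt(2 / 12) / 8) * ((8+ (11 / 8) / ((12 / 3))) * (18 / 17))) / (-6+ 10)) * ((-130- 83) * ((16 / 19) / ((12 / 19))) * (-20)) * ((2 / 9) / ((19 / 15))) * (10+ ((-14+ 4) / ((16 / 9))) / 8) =89571825 * sqrt(6) / 19456+ 268715475 / 152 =1779141.96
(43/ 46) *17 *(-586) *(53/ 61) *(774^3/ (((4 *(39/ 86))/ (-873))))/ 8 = 8232944856079700961/ 36478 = 225696169090402.46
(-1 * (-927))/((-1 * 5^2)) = -927/25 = -37.08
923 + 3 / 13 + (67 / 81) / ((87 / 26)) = 84600740 / 91611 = 923.48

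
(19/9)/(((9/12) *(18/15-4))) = -190/189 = -1.01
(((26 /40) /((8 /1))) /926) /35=13 /5185600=0.00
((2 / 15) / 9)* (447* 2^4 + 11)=14326 / 135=106.12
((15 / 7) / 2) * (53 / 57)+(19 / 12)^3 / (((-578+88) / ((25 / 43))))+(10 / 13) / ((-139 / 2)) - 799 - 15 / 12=-199821991867739 / 250005764736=-799.27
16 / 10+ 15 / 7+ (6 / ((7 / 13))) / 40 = 563 / 140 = 4.02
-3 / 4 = -0.75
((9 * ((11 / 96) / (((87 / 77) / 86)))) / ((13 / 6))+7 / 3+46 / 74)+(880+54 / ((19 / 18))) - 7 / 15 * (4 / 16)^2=61719028493 / 63607440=970.31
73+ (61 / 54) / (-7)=27533 / 378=72.84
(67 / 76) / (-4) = -0.22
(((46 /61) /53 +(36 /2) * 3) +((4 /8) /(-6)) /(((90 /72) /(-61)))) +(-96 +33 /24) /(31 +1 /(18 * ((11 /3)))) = 21851137409 /397077060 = 55.03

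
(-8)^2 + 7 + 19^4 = 130392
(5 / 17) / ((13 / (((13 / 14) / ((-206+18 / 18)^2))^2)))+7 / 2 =4119253097763 / 1176929456500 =3.50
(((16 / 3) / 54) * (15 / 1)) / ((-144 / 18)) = -5 / 27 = -0.19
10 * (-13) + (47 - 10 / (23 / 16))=-2069 / 23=-89.96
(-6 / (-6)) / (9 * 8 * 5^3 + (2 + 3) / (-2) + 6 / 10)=10 / 89981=0.00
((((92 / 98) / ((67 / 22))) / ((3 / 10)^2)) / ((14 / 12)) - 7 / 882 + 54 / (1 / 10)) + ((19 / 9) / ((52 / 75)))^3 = 49830891459919 / 87245436096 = 571.16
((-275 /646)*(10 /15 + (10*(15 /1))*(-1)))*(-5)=-308000 /969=-317.85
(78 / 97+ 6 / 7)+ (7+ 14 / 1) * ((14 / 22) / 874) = 1.68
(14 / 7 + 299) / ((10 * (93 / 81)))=26.22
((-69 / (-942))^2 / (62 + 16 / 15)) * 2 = 7935 / 46635908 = 0.00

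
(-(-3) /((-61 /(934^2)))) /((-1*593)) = 2617068 /36173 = 72.35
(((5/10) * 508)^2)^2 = 4162314256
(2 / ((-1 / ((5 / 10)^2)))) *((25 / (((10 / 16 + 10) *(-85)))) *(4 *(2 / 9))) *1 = 32 / 2601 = 0.01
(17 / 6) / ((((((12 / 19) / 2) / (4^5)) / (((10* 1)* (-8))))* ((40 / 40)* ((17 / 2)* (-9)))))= 778240 / 81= 9607.90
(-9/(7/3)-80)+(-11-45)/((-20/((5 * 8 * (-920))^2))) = 26543103413/7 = 3791871916.14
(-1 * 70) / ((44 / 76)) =-1330 / 11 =-120.91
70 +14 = 84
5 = 5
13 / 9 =1.44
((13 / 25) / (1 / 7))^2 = 8281 / 625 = 13.25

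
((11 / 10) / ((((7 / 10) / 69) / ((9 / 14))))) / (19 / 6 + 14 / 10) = 102465 / 6713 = 15.26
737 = 737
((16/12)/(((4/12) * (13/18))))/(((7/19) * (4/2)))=684/91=7.52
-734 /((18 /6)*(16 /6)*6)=-15.29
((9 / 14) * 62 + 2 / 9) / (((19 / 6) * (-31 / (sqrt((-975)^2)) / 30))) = -49237500 / 4123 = -11942.15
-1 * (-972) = 972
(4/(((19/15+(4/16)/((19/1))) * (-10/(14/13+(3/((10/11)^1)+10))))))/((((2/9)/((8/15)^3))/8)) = -290906112/11854375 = -24.54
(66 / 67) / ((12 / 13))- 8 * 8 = -8433 / 134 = -62.93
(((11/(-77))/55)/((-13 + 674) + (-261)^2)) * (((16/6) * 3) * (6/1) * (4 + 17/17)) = -24/2648107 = -0.00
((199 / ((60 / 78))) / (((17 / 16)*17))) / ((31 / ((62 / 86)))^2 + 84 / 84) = 10348 / 1336625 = 0.01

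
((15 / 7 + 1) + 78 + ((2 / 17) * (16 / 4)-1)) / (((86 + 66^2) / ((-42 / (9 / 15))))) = -47965 / 37757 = -1.27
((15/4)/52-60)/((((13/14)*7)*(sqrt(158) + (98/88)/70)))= 4799025/5169498919-301653000*sqrt(158)/5169498919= -0.73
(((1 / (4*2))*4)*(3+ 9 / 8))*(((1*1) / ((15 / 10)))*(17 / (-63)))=-187 / 504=-0.37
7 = 7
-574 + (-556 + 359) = -771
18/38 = 9/19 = 0.47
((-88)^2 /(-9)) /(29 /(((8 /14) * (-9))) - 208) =30976 /7691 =4.03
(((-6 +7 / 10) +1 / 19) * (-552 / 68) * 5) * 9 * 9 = 5572233 / 323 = 17251.50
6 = 6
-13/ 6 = -2.17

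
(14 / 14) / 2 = 1 / 2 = 0.50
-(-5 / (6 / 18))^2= -225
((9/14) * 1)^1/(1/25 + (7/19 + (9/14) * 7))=4275/32641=0.13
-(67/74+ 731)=-54161/74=-731.91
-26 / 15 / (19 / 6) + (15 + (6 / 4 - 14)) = 371 / 190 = 1.95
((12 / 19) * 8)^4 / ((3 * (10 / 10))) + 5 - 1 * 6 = 28181231 / 130321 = 216.24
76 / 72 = 19 / 18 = 1.06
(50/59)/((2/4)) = 100/59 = 1.69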